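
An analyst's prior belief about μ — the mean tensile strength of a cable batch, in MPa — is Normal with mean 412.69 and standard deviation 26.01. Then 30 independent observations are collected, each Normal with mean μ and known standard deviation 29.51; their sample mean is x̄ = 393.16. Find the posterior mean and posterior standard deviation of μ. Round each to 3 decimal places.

Posterior mean ≈ 393.964; posterior SD ≈ 5.276

With known σ, the Normal prior is conjugate. Weight on the data is w = (n/σ²)/(n/σ² + 1/τ₀²) = 0.0344495/(0.0344495+0.00147815) = 0.95886.
Posterior mean = w·x̄ + (1−w)·μ₀ = 0.95886·393.16 + 0.041142·412.69 = 393.964. Posterior variance = 1/(0.0344495+0.00147815) = 27.8337, so SD = 5.276.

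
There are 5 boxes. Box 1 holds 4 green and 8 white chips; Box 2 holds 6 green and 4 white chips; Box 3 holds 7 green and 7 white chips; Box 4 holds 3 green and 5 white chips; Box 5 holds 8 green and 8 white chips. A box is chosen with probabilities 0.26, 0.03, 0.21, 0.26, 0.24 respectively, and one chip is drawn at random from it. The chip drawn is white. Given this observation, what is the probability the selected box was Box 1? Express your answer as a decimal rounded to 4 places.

Tabulate prior·likelihood by source: [1] prior 0.26, lik 0.6667, product 0.1733; [2] prior 0.03, lik 0.4, product 0.01200; [3] prior 0.21, lik 0.5, product 0.1050; [4] prior 0.26, lik 0.625, product 0.1625; [5] prior 0.24, lik 0.5, product 0.1200.
Normalizing constant = 0.57283; the posterior for Box 1 is its product over the sum, 0.1733/0.57283 = 0.3026.

Posterior probability ≈ 0.3026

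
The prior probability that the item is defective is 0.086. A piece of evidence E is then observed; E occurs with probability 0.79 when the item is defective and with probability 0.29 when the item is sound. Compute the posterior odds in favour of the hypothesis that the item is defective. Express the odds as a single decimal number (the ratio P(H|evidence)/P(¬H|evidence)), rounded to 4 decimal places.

Posterior odds ≈ 0.2563

Prior odds = 0.086/(1−0.086) = 0.094092.
Likelihood ratio for E = 0.79/0.29 = 2.7241.
Posterior odds = prior odds × LR = 0.25632.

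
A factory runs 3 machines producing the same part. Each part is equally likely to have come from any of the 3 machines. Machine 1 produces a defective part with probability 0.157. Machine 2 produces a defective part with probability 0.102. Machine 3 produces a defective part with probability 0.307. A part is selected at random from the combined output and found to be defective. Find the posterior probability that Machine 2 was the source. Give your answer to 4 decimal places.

Posterior probability ≈ 0.1802

Tabulate prior·likelihood by source: [1] prior 0.333333, lik 0.157, product 0.05233; [2] prior 0.333333, lik 0.102, product 0.03400; [3] prior 0.333333, lik 0.307, product 0.1023.
Normalizing constant = 0.18867; the posterior for Machine 2 is its product over the sum, 0.03400/0.18867 = 0.1802.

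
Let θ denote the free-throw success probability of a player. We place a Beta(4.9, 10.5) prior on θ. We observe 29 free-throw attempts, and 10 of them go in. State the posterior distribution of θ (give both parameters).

Posterior: Beta(14.9, 29.5)

Observing 10 successes and 19 failures updates Beta(4.9, 10.5) by adding the success and failure counts to the two shape parameters: α = 4.9+10 = 14.9, β = 10.5+19 = 29.5.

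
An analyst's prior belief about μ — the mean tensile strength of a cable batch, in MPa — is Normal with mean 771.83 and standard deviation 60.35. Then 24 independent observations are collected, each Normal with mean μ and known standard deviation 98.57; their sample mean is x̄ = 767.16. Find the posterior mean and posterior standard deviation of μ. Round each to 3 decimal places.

With known σ, the Normal prior is conjugate. Weight on the data is w = (n/σ²)/(n/σ² + 1/τ₀²) = 0.00247014/(0.00247014+0.00027457) = 0.89997.
Posterior mean = w·x̄ + (1−w)·μ₀ = 0.89997·767.16 + 0.10003·771.83 = 767.627. Posterior variance = 1/(0.00247014+0.00027457) = 364.338, so SD = 19.088.

Posterior mean ≈ 767.627; posterior SD ≈ 19.088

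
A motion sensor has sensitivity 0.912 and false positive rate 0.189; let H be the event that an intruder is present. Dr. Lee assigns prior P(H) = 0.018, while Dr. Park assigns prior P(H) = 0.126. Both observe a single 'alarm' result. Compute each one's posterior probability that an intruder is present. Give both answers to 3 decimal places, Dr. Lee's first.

The likelihood ratio for an 'alarm' result is 0.912/0.189 = 4.8254.
Dr. Lee: prior odds 0.018/0.982 = 0.018330; posterior odds 0.088449; posterior probability 0.081.
Dr. Park: prior odds 0.126/0.874 = 0.14416; posterior odds 0.69565; posterior probability 0.410.

Dr. Lee: 0.081; Dr. Park: 0.410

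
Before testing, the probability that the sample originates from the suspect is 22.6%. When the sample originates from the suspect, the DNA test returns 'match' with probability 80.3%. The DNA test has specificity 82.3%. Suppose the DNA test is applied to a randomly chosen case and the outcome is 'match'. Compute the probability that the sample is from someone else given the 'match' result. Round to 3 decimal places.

P(¬H | E) ≈ 0.430

Write H for 'the sample originates from the suspect'. Prior odds H:¬H = 0.226/0.774 = 0.29199. For the 'match' outcome, the likelihood ratio is 0.803/0.177 = 4.5367.
Posterior odds = 0.29199 × 4.5367 = 1.3247, so P(H|E) = 1.3247/(1+1.3247) = 0.570. Then P(¬H|E) = 1 − 0.570 = 0.430.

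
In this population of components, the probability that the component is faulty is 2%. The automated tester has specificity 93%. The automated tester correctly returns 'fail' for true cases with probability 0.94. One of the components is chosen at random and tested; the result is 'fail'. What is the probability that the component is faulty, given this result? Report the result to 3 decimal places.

P(H | E) ≈ 0.215

Write H for 'the component is faulty'. Prior odds H:¬H = 0.02/0.98 = 0.020408. For the 'fail' outcome, the likelihood ratio is 0.94/0.07 = 13.429.
Posterior odds = 0.020408 × 13.429 = 0.27405, so P(H|E) = 0.27405/(1+0.27405) = 0.215.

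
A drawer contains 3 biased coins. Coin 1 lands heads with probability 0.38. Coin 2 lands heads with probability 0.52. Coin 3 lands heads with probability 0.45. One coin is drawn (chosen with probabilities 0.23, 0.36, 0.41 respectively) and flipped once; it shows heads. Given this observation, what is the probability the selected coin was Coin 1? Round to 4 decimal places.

P(heads|C1) = 0.38; P(heads|C2) = 0.52; P(heads|C3) = 0.45.
Prior × likelihood for each source: 0.23·0.38=0.08740, 0.36·0.52=0.1872, 0.41·0.45=0.1845. Summing gives P(heads) = 0.45910.
P(Coin 1 | heads) = 0.08740 / 0.45910 = 0.1904.

Posterior probability ≈ 0.1904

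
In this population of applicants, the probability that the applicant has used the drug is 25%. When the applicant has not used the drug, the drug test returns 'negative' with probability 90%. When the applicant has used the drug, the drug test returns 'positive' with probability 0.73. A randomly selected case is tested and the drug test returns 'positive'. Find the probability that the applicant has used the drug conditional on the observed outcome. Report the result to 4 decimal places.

P(H | E) ≈ 0.7087

Write H for 'the applicant has used the drug'. Prior odds H:¬H = 0.25/0.75 = 0.33333. For the 'positive' outcome, the likelihood ratio is 0.73/0.1 = 7.3000.
Posterior odds = 0.33333 × 7.3000 = 2.4333, so P(H|E) = 2.4333/(1+2.4333) = 0.7087.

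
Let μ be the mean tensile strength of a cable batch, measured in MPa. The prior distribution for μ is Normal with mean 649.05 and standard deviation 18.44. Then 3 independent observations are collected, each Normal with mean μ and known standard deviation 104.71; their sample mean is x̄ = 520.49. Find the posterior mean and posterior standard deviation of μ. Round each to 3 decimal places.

Posterior mean ≈ 638.107; posterior SD ≈ 17.638

With known σ, the Normal prior is conjugate. Weight on the data is w = (n/σ²)/(n/σ² + 1/τ₀²) = 0.00027362/(0.00027362+0.00294089) = 0.085120.
Posterior mean = w·x̄ + (1−w)·μ₀ = 0.085120·520.49 + 0.91488·649.05 = 638.107. Posterior variance = 1/(0.00027362+0.00294089) = 311.090, so SD = 17.638.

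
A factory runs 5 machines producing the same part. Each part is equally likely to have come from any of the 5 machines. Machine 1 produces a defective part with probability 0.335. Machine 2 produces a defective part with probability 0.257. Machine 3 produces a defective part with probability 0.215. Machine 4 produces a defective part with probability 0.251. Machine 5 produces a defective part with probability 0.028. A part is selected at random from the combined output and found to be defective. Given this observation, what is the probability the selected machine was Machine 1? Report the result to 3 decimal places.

Posterior probability ≈ 0.308

P(defective|M1) = 0.335; P(defective|M2) = 0.257; P(defective|M3) = 0.215; P(defective|M4) = 0.251; P(defective|M5) = 0.028.
Prior × likelihood for each source: 0.2·0.335=0.06700, 0.2·0.257=0.05140, 0.2·0.215=0.04300, 0.2·0.251=0.05020, 0.2·0.028=0.005600. Summing gives P(defective) = 0.21720.
P(Machine 1 | defective) = 0.06700 / 0.21720 = 0.308.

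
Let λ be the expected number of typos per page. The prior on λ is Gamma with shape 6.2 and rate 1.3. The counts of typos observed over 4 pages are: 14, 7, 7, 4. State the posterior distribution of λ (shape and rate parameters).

Posterior: Gamma(shape=38.2, rate=5.3)

Total count ∑xᵢ = 32 over n = 4 pages.
Gamma is conjugate to the Poisson likelihood: posterior is Gamma(shape = 6.2+32 = 38.2, rate = 1.3+4 = 5.3).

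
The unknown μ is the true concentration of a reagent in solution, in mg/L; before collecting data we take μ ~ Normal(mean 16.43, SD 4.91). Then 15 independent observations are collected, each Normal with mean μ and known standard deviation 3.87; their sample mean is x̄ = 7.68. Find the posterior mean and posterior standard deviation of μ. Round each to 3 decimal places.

Posterior mean ≈ 8.028; posterior SD ≈ 0.979

Prior precision 1/τ₀² = 1/4.91² = 0.0414798; data precision n/σ² = 15/3.87² = 1.00154.
Posterior precision = 0.0414798 + 1.00154 = 1.04302, giving posterior SD = 1/√1.04302 = 0.979.
Posterior mean = (0.0414798·16.43 + 1.00154·7.68) / 1.04302 = 8.028.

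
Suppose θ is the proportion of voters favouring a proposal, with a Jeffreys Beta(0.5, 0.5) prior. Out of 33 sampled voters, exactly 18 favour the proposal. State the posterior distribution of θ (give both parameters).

The binomial likelihood is conjugate to the Beta prior: with 18 successes and 15 failures, the posterior is Beta(0.5+18, 0.5+15) = Beta(18.5, 15.5).

Posterior: Beta(18.5, 15.5)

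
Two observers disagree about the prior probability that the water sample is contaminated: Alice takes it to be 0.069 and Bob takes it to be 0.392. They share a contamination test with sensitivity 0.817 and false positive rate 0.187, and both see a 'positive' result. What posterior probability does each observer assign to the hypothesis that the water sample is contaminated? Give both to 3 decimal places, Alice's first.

The likelihood ratio for a 'positive' result is 0.817/0.187 = 4.3690.
Alice: prior odds 0.069/0.931 = 0.074114; posterior odds 0.32380; posterior probability 0.245.
Bob: prior odds 0.392/0.608 = 0.64474; posterior odds 2.8168; posterior probability 0.738.

Alice: 0.245; Bob: 0.738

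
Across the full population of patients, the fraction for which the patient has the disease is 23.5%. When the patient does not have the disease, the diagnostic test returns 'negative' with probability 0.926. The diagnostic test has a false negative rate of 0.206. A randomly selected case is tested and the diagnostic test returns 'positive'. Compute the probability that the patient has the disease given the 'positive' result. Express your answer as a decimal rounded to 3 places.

P(H | E) ≈ 0.767

Write H for 'the patient has the disease'. Prior odds H:¬H = 0.235/0.765 = 0.30719. For the 'positive' outcome, the likelihood ratio is 0.794/0.074 = 10.730.
Posterior odds = 0.30719 × 10.730 = 3.2961, so P(H|E) = 3.2961/(1+3.2961) = 0.767.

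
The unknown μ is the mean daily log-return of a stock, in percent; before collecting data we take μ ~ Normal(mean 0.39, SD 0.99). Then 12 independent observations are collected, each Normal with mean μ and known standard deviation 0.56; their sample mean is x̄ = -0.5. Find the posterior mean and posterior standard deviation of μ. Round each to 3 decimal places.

With known σ, the Normal prior is conjugate. Weight on the data is w = (n/σ²)/(n/σ² + 1/τ₀²) = 38.2653/(38.2653+1.02030) = 0.97403.
Posterior mean = w·x̄ + (1−w)·μ₀ = 0.97403·-0.5 + 0.025971·0.39 = -0.477. Posterior variance = 1/(38.2653+1.02030) = 0.0254546, so SD = 0.160.

Posterior mean ≈ -0.477; posterior SD ≈ 0.160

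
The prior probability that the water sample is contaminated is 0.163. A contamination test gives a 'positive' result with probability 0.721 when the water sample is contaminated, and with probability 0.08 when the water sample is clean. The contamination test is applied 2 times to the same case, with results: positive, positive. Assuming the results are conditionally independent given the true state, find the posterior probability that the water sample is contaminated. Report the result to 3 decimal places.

Posterior P(H) ≈ 0.941

Let H be the event that the water sample is contaminated; start with P(H) = 0.163. P('positive'|H) = 0.721, P('positive'|¬H) = 0.08.
Update on result 1 ('positive'): P(H) ← 0.721·0.1630 / (0.721·0.1630 + 0.08·0.8370) = 0.11752/0.18448 = 0.6370.
Update on result 2 ('positive'): P(H) ← 0.721·0.6370 / (0.721·0.6370 + 0.08·0.3630) = 0.45931/0.48834 = 0.9405.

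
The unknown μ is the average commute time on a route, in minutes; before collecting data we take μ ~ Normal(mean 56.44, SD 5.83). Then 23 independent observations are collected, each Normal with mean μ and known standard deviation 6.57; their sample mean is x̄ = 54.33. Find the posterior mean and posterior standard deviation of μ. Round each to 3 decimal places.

Prior precision 1/τ₀² = 1/5.83² = 0.0294214; data precision n/σ² = 23/6.57² = 0.532840.
Posterior precision = 0.0294214 + 0.532840 = 0.562262, giving posterior SD = 1/√0.562262 = 1.334.
Posterior mean = (0.0294214·56.44 + 0.532840·54.33) / 0.562262 = 54.440.

Posterior mean ≈ 54.440; posterior SD ≈ 1.334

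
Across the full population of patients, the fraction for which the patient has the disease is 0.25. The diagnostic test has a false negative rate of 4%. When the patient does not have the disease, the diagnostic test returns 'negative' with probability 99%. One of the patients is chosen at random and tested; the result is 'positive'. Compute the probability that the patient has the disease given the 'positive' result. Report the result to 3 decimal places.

Let H be the event that the patient has the disease. P(H) = 0.25, so P(¬H) = 0.75. With E the 'positive' result, P(E|H) = 0.96 and P(E|¬H) = 0.01.
P(E) = 0.96·0.25 + 0.01·0.75 = 0.24000 + 0.0075000 = 0.24750.
By Bayes' theorem, P(H|E) = 0.24000 / 0.24750 = 0.970.

P(H | E) ≈ 0.970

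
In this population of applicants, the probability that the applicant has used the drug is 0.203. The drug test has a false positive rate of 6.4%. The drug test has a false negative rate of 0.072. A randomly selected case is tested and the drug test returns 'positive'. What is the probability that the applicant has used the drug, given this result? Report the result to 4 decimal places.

Write H for 'the applicant has used the drug'. Prior odds H:¬H = 0.203/0.797 = 0.25471. For the 'positive' outcome, the likelihood ratio is 0.928/0.064 = 14.500.
Posterior odds = 0.25471 × 14.500 = 3.6932, so P(H|E) = 3.6932/(1+3.6932) = 0.7869.

P(H | E) ≈ 0.7869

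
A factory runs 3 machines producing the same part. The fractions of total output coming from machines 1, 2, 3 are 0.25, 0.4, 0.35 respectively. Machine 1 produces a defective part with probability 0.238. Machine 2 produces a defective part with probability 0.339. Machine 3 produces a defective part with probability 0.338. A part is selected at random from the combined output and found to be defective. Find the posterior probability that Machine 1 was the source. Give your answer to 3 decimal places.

Posterior probability ≈ 0.190

P(defective|M1) = 0.238; P(defective|M2) = 0.339; P(defective|M3) = 0.338.
Prior × likelihood for each source: 0.25·0.238=0.05950, 0.4·0.339=0.1356, 0.35·0.338=0.1183. Summing gives P(defective) = 0.31340.
P(Machine 1 | defective) = 0.05950 / 0.31340 = 0.190.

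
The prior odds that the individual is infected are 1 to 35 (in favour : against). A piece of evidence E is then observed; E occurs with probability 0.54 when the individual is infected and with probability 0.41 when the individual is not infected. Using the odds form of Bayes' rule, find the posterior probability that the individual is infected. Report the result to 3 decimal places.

Prior odds = 1/35 = 0.028571.
Likelihood ratio for E = 0.54/0.41 = 1.3171.
Posterior odds = prior odds × LR = 0.037631.
Posterior probability = odds/(1+odds) = 0.037631/1.0376 = 0.036.

Posterior probability ≈ 0.036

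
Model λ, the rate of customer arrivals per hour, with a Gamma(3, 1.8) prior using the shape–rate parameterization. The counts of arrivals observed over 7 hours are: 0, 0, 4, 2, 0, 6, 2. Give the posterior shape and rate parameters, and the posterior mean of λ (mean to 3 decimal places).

Posterior: Gamma(shape=17, rate=8.8); mean ≈ 1.932

Total count ∑xᵢ = 14 over n = 7 hours.
Gamma is conjugate to the Poisson likelihood: posterior is Gamma(shape = 3+14 = 17, rate = 1.8+7 = 8.8).
E[λ | data] = 17/8.8 = 1.932.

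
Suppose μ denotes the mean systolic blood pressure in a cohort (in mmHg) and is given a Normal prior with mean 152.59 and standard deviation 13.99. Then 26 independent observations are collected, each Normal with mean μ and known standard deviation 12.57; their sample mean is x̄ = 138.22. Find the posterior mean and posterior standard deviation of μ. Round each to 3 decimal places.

Posterior mean ≈ 138.653; posterior SD ≈ 2.428

With known σ, the Normal prior is conjugate. Weight on the data is w = (n/σ²)/(n/σ² + 1/τ₀²) = 0.164552/(0.164552+0.00510934) = 0.96989.
Posterior mean = w·x̄ + (1−w)·μ₀ = 0.96989·138.22 + 0.030115·152.59 = 138.653. Posterior variance = 1/(0.164552+0.00510934) = 5.89410, so SD = 2.428.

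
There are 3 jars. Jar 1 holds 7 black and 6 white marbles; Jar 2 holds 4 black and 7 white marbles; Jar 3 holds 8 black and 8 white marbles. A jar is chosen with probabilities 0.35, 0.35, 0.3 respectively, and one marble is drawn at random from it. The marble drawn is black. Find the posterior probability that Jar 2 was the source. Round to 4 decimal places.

Tabulate prior·likelihood by source: [1] prior 0.35, lik 0.5385, product 0.1885; [2] prior 0.35, lik 0.3636, product 0.1273; [3] prior 0.3, lik 0.5, product 0.1500.
Normalizing constant = 0.46573; the posterior for Jar 2 is its product over the sum, 0.1273/0.46573 = 0.2733.

Posterior probability ≈ 0.2733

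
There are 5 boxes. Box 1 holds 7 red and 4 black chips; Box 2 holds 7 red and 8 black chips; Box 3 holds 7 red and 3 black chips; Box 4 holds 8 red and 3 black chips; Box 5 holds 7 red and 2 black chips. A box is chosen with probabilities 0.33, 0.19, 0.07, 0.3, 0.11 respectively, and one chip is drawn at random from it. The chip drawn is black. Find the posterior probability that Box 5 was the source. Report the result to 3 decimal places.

Posterior probability ≈ 0.070

P(black|Box 1) = 0.3636; P(black|Box 2) = 0.5333; P(black|Box 3) = 0.3; P(black|Box 4) = 0.2727; P(black|Box 5) = 0.2222.
Prior × likelihood for each source: 0.33·0.3636=0.1200, 0.19·0.5333=0.1013, 0.07·0.3=0.02100, 0.3·0.2727=0.08182, 0.11·0.2222=0.02444. Summing gives P(black) = 0.34860.
P(Box 5 | black) = 0.02444 / 0.34860 = 0.070.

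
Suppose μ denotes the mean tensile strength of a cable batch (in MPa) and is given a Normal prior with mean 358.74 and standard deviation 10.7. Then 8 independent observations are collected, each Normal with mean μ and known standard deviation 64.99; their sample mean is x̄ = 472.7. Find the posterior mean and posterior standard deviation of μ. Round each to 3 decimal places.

Posterior mean ≈ 379.049; posterior SD ≈ 9.700

Prior precision 1/τ₀² = 1/10.7² = 0.00873439; data precision n/σ² = 8/64.99² = 0.00189407.
Posterior precision = 0.00873439 + 0.00189407 = 0.0106285, giving posterior SD = 1/√0.0106285 = 9.700.
Posterior mean = (0.00873439·358.74 + 0.00189407·472.7) / 0.0106285 = 379.049.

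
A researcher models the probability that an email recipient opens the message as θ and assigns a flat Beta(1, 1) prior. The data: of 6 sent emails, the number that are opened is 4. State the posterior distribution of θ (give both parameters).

Posterior: Beta(5, 3)

Observing 4 successes and 2 failures updates Beta(1, 1) by adding the success and failure counts to the two shape parameters: α = 1+4 = 5, β = 1+2 = 3.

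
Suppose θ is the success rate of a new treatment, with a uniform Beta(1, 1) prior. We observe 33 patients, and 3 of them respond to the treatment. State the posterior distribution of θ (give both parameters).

Posterior: Beta(4, 31)

The binomial likelihood is conjugate to the Beta prior: with 3 successes and 30 failures, the posterior is Beta(1+3, 1+30) = Beta(4, 31).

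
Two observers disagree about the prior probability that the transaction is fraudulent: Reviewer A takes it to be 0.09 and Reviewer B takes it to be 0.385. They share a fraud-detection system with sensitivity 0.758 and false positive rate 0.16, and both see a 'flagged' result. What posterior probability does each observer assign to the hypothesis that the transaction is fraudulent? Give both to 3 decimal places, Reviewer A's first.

Reviewer A: 0.319; Reviewer B: 0.748

P('+'|H) = 0.758, P('+'|¬H) = 0.16.
Reviewer A: numerator 0.758·0.09 = 0.068220; evidence = 0.068220+0.16·0.91 = 0.21382; posterior = 0.319.
Reviewer B: numerator 0.758·0.385 = 0.29183; evidence = 0.29183+0.16·0.615 = 0.39023; posterior = 0.748.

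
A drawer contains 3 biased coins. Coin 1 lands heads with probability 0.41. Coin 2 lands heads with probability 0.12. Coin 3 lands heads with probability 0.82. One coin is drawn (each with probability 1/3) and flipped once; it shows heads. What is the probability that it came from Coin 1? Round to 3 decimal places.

Posterior probability ≈ 0.304

Tabulate prior·likelihood by source: [1] prior 0.333333, lik 0.41, product 0.1367; [2] prior 0.333333, lik 0.12, product 0.04000; [3] prior 0.333333, lik 0.82, product 0.2733.
Normalizing constant = 0.45000; the posterior for Coin 1 is its product over the sum, 0.1367/0.45000 = 0.304.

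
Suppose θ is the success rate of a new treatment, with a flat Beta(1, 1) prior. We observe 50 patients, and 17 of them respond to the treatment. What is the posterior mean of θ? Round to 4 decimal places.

Observing 17 successes and 33 failures updates Beta(1, 1) by adding the success and failure counts to the two shape parameters: α = 1+17 = 18, β = 1+33 = 34.
Posterior mean = α/(α+β) = 18/52 = 0.3462.

Posterior mean ≈ 0.3462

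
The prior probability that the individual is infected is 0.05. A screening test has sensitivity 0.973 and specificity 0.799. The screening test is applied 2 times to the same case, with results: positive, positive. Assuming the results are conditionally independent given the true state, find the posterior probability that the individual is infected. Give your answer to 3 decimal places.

Posterior P(H) ≈ 0.552

With H the event that the individual is infected, the joint likelihood of the observed sequence is P(data|H) = 0.973·0.973 = 0.94673 and P(data|¬H) = 0.201·0.201 = 0.040401.
Bayes: P(H|data) = 0.05·0.94673 / (0.05·0.94673 + 0.95·0.040401) = 0.047336/0.085717 = 0.5522.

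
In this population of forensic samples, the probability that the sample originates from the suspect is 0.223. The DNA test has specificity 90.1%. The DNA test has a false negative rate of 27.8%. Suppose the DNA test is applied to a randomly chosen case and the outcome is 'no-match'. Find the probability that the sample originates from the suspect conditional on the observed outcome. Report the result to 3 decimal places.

P(H | E) ≈ 0.081

Let H be the event that the sample originates from the suspect. P(H) = 0.223, so P(¬H) = 0.777. With E the 'no-match' result, P(E|H) = 0.278 and P(E|¬H) = 0.901.
P(E) = 0.278·0.223 + 0.901·0.777 = 0.061994 + 0.70008 = 0.76207.
By Bayes' theorem, P(H|E) = 0.061994 / 0.76207 = 0.081.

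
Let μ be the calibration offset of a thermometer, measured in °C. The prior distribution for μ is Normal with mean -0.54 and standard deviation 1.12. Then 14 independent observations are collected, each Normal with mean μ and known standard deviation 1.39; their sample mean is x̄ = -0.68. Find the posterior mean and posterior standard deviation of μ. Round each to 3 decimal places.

Posterior mean ≈ -0.666; posterior SD ≈ 0.353

Prior precision 1/τ₀² = 1/1.12² = 0.797194; data precision n/σ² = 14/1.39² = 7.24600.
Posterior precision = 0.797194 + 7.24600 = 8.04320, giving posterior SD = 1/√8.04320 = 0.353.
Posterior mean = (0.797194·-0.54 + 7.24600·-0.68) / 8.04320 = -0.666.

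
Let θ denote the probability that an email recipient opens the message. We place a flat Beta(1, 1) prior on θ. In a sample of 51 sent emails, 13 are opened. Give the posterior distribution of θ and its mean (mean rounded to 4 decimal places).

Posterior: Beta(14, 39); mean ≈ 0.2642

The binomial likelihood is conjugate to the Beta prior: with 13 successes and 38 failures, the posterior is Beta(1+13, 1+38) = Beta(14, 39).
Posterior mean = α/(α+β) = 14/53 = 0.2642.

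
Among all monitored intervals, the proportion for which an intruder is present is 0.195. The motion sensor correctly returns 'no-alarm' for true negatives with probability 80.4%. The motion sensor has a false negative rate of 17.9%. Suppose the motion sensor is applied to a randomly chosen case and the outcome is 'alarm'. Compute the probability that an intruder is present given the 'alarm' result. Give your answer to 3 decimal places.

Write H for 'an intruder is present'. Prior odds H:¬H = 0.195/0.805 = 0.24224. For the 'alarm' outcome, the likelihood ratio is 0.821/0.196 = 4.1888.
Posterior odds = 0.24224 × 4.1888 = 1.0147, so P(H|E) = 1.0147/(1+1.0147) = 0.504.

P(H | E) ≈ 0.504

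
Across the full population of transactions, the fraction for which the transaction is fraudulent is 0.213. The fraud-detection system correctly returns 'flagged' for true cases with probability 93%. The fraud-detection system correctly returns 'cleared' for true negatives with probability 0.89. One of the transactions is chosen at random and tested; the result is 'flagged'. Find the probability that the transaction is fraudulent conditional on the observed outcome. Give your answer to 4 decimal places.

P(H | E) ≈ 0.6959

Let H be the event that the transaction is fraudulent. P(H) = 0.213, so P(¬H) = 0.787. With E the 'flagged' result, P(E|H) = 0.93 and P(E|¬H) = 0.11.
P(E) = 0.93·0.213 + 0.11·0.787 = 0.19809 + 0.086570 = 0.28466.
By Bayes' theorem, P(H|E) = 0.19809 / 0.28466 = 0.6959.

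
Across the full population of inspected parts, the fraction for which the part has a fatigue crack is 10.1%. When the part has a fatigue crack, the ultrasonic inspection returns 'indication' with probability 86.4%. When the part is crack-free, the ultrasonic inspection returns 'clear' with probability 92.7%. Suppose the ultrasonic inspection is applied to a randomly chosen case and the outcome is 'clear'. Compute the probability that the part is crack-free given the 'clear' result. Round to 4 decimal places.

Let H be the event that the part has a fatigue crack. P(H) = 0.101, so P(¬H) = 0.899. With E the 'clear' result, P(E|H) = 0.136 and P(E|¬H) = 0.927.
P(E) = 0.136·0.101 + 0.927·0.899 = 0.013736 + 0.83337 = 0.84711.
By Bayes' theorem, P(H|E) = 0.013736 / 0.84711 = 0.0162. Hence P(¬H|E) = 1 − 0.0162 = 0.9838.

P(¬H | E) ≈ 0.9838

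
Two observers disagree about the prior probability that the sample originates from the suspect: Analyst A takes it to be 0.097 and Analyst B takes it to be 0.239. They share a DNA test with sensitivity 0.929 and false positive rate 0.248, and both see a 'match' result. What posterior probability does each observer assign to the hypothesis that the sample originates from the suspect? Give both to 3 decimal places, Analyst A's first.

The likelihood ratio for a 'match' result is 0.929/0.248 = 3.7460.
Analyst A: prior odds 0.097/0.903 = 0.10742; posterior odds 0.40239; posterior probability 0.287.
Analyst B: prior odds 0.239/0.761 = 0.31406; posterior odds 1.1765; posterior probability 0.541.

Analyst A: 0.287; Analyst B: 0.541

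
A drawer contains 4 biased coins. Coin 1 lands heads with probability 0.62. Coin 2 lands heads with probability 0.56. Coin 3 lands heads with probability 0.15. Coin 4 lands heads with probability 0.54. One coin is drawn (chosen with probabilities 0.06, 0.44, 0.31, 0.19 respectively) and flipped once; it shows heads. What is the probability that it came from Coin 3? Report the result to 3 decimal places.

Posterior probability ≈ 0.107

P(heads|C1) = 0.62; P(heads|C2) = 0.56; P(heads|C3) = 0.15; P(heads|C4) = 0.54.
Prior × likelihood for each source: 0.06·0.62=0.03720, 0.44·0.56=0.2464, 0.31·0.15=0.04650, 0.19·0.54=0.1026. Summing gives P(heads) = 0.43270.
P(Coin 3 | heads) = 0.04650 / 0.43270 = 0.107.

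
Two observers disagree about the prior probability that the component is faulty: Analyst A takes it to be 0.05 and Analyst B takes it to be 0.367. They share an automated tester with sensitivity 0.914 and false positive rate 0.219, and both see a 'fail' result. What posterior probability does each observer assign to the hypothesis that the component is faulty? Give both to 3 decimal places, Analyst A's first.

Analyst A: 0.180; Analyst B: 0.708

The likelihood ratio for a 'fail' result is 0.914/0.219 = 4.1735.
Analyst A: prior odds 0.05/0.95 = 0.052632; posterior odds 0.21966; posterior probability 0.180.
Analyst B: prior odds 0.367/0.633 = 0.57978; posterior odds 2.4197; posterior probability 0.708.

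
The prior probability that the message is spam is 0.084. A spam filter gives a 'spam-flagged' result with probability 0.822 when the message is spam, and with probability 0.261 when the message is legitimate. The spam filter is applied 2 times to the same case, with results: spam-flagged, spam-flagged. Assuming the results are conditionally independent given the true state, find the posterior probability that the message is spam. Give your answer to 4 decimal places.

Posterior P(H) ≈ 0.4763

Let H be the event that the message is spam; start with P(H) = 0.084. P('spam-flagged'|H) = 0.822, P('spam-flagged'|¬H) = 0.261.
Update on result 1 ('spam-flagged'): P(H) ← 0.822·0.0840 / (0.822·0.0840 + 0.261·0.9160) = 0.069048/0.30812 = 0.2241.
Update on result 2 ('spam-flagged'): P(H) ← 0.822·0.2241 / (0.822·0.2241 + 0.261·0.7759) = 0.18420/0.38672 = 0.4763.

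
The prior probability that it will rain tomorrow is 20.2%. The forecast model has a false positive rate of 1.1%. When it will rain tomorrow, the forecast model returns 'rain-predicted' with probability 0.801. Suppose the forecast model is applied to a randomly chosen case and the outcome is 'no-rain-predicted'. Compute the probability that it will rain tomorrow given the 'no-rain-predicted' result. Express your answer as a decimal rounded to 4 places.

Write H for 'it will rain tomorrow'. Prior odds H:¬H = 0.202/0.798 = 0.25313. For the 'no-rain-predicted' outcome, the likelihood ratio is 0.199/0.989 = 0.20121.
Posterior odds = 0.25313 × 0.20121 = 0.050934, so P(H|E) = 0.050934/(1+0.050934) = 0.0485.

P(H | E) ≈ 0.0485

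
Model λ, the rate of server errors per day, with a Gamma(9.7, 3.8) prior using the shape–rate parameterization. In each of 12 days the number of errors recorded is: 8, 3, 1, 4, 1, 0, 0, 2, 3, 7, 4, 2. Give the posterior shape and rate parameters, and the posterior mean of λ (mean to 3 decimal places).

Total count ∑xᵢ = 35 over n = 12 days.
Gamma is conjugate to the Poisson likelihood: posterior is Gamma(shape = 9.7+35 = 44.7, rate = 3.8+12 = 15.8).
E[λ | data] = 44.7/15.8 = 2.829.

Posterior: Gamma(shape=44.7, rate=15.8); mean ≈ 2.829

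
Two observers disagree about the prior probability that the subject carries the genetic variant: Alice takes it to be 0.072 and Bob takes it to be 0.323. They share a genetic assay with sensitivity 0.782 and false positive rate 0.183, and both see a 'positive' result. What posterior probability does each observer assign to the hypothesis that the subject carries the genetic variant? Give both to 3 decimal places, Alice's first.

Alice: 0.249; Bob: 0.671

P('+'|H) = 0.782, P('+'|¬H) = 0.183.
Alice: numerator 0.782·0.072 = 0.056304; evidence = 0.056304+0.183·0.928 = 0.22613; posterior = 0.249.
Bob: numerator 0.782·0.323 = 0.25259; evidence = 0.25259+0.183·0.677 = 0.37648; posterior = 0.671.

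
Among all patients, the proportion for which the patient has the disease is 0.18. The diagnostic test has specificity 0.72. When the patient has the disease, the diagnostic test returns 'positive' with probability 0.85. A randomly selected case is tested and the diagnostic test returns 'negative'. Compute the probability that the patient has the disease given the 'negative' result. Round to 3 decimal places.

P(H | E) ≈ 0.044

Let H be the event that the patient has the disease. P(H) = 0.18, so P(¬H) = 0.82. With E the 'negative' result, P(E|H) = 0.15 and P(E|¬H) = 0.72.
P(E) = 0.15·0.18 + 0.72·0.82 = 0.027000 + 0.59040 = 0.61740.
By Bayes' theorem, P(H|E) = 0.027000 / 0.61740 = 0.044.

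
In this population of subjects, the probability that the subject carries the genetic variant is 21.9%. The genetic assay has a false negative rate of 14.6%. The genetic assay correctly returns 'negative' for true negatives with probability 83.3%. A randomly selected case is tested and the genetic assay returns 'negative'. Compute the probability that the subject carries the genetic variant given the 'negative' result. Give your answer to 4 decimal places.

Let H be the event that the subject carries the genetic variant. P(H) = 0.219, so P(¬H) = 0.781. With E the 'negative' result, P(E|H) = 0.146 and P(E|¬H) = 0.833.
P(E) = 0.146·0.219 + 0.833·0.781 = 0.031974 + 0.65057 = 0.68255.
By Bayes' theorem, P(H|E) = 0.031974 / 0.68255 = 0.0468.

P(H | E) ≈ 0.0468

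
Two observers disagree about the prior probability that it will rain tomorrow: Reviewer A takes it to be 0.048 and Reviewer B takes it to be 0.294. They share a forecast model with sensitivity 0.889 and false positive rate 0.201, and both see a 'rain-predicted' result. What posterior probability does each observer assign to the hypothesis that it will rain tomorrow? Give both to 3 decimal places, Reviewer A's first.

Reviewer A: 0.182; Reviewer B: 0.648

P('+'|H) = 0.889, P('+'|¬H) = 0.201.
Reviewer A: numerator 0.889·0.048 = 0.042672; evidence = 0.042672+0.201·0.952 = 0.23402; posterior = 0.182.
Reviewer B: numerator 0.889·0.294 = 0.26137; evidence = 0.26137+0.201·0.706 = 0.40327; posterior = 0.648.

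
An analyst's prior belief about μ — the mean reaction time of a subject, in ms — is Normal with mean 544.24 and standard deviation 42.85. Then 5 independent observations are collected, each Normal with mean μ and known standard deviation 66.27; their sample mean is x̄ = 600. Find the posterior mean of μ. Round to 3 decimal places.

Posterior mean ≈ 581.957

Prior precision 1/τ₀² = 1/42.85² = 0.00054463; data precision n/σ² = 5/66.27² = 0.00113851.
Posterior precision = 0.00054463 + 0.00113851 = 0.00168313.
Posterior mean = (0.00054463·544.24 + 0.00113851·600) / 0.00168313 = 581.957.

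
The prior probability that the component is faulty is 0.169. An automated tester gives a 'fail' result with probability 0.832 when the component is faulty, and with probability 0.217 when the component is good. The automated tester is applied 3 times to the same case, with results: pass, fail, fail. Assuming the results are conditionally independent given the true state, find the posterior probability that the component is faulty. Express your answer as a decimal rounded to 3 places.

Posterior P(H) ≈ 0.391

Let H be the event that the component is faulty; start with P(H) = 0.169. P('fail'|H) = 0.832, P('fail'|¬H) = 0.217.
Update on result 1 ('pass'): P(H) ← 0.168·0.1690 / (0.168·0.1690 + 0.783·0.8310) = 0.028392/0.67906 = 0.0418.
Update on result 2 ('fail'): P(H) ← 0.832·0.0418 / (0.832·0.0418 + 0.217·0.9582) = 0.034786/0.24271 = 0.1433.
Update on result 3 ('fail'): P(H) ← 0.832·0.1433 / (0.832·0.1433 + 0.217·0.8567) = 0.11924/0.30514 = 0.3908.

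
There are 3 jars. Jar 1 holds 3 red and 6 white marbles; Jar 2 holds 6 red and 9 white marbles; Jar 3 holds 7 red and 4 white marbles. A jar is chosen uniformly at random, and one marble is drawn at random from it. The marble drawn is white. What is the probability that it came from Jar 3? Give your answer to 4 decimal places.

Tabulate prior·likelihood by source: [1] prior 0.333333, lik 0.6667, product 0.2222; [2] prior 0.333333, lik 0.6, product 0.2000; [3] prior 0.333333, lik 0.3636, product 0.1212.
Normalizing constant = 0.54343; the posterior for Jar 3 is its product over the sum, 0.1212/0.54343 = 0.2230.

Posterior probability ≈ 0.2230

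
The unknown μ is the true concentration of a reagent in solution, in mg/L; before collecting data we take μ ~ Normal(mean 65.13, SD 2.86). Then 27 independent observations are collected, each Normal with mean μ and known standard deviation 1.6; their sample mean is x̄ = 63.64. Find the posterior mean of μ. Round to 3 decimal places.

Posterior mean ≈ 63.657

With known σ, the Normal prior is conjugate. Weight on the data is w = (n/σ²)/(n/σ² + 1/τ₀²) = 10.5469/(10.5469+0.122255) = 0.98854.
Posterior mean = w·x̄ + (1−w)·μ₀ = 0.98854·63.64 + 0.011459·65.13 = 63.657.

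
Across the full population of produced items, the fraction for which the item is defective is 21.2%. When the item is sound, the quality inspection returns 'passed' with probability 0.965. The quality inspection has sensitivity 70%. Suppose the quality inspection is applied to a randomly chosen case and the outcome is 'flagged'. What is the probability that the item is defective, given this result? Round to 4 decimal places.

P(H | E) ≈ 0.8433

Write H for 'the item is defective'. Prior odds H:¬H = 0.212/0.788 = 0.26904. For the 'flagged' outcome, the likelihood ratio is 0.7/0.035 = 20.000.
Posterior odds = 0.26904 × 20.000 = 5.3807, so P(H|E) = 5.3807/(1+5.3807) = 0.8433.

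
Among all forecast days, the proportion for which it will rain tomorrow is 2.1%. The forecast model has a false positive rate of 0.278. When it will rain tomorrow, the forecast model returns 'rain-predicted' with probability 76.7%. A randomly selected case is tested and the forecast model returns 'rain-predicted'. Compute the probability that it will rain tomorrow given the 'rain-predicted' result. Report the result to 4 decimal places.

P(H | E) ≈ 0.0559

Write H for 'it will rain tomorrow'. Prior odds H:¬H = 0.021/0.979 = 0.021450. For the 'rain-predicted' outcome, the likelihood ratio is 0.767/0.278 = 2.7590.
Posterior odds = 0.021450 × 2.7590 = 0.059182, so P(H|E) = 0.059182/(1+0.059182) = 0.0559.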